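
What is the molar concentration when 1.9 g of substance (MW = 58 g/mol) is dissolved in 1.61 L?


C = (mass / MW) / volume
C = (1.9 / 58) / 1.61
C = 0.0203 M

0.0203 M


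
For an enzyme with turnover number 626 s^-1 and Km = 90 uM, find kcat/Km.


Catalytic efficiency = kcat / Km
= 626 / 90
= 6.9556 uM^-1*s^-1

6.9556 uM^-1*s^-1


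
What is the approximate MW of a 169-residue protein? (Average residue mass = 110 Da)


MW = n_residues * 110 Da
MW = 169 * 110
MW = 18590 Da

18590 Da


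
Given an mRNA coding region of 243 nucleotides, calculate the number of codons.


codons = nucleotides / 3
codons = 243 / 3 = 81

81


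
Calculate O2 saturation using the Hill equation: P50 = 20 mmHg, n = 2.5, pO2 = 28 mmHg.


Y = pO2^n / (P50^n + pO2^n)
Y = 28^2.5 / (20^2.5 + 28^2.5)
Y = 69.87%

69.87%


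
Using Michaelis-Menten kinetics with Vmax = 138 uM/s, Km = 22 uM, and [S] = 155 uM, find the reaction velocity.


v = Vmax * [S] / (Km + [S])
v = 138 * 155 / (22 + 155)
v = 120.8475 uM/s

120.8475 uM/s


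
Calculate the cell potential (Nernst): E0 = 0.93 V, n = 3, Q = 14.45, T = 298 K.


E = E0 - (RT/nF) * ln(Q)
E = 0.93 - (8.314 * 298 / (3 * 96485)) * ln(14.45)
E = 0.9071 V

0.9071 V


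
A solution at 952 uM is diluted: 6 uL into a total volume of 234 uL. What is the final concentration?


C2 = C1 * V1 / V2
C2 = 952 * 6 / 234
C2 = 24.4103 uM

24.4103 uM


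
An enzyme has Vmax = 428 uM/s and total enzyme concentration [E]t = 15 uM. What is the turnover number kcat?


kcat = Vmax / [E]t
kcat = 428 / 15
kcat = 28.5333 s^-1

28.5333 s^-1


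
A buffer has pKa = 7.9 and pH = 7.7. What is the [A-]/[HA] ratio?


[A-]/[HA] = 10^(pH - pKa)
= 10^(7.7 - 7.9)
= 0.631

0.631


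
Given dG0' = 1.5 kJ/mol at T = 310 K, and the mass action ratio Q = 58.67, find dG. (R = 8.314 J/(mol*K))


dG = dG0' + RT * ln(Q) / 1000
dG = 1.5 + 8.314 * 310 * ln(58.67) / 1000
dG = 11.9947 kJ/mol

11.9947 kJ/mol


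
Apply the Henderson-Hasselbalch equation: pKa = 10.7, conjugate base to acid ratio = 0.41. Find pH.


pH = pKa + log10([A-]/[HA])
pH = 10.7 + log10(0.41)
pH = 10.3128

10.3128


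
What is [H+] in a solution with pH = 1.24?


[H+] = 10^(-pH)
[H+] = 10^(-1.24)
[H+] = 0.0575 M

0.0575 M


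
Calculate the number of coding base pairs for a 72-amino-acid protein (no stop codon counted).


Each amino acid = 1 codon = 3 bp
bp = 72 * 3 = 216 bp

216 bp


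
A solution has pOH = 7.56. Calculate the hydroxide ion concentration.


[OH-] = 10^(-pOH)
[OH-] = 10^(-7.56)
[OH-] = 2.754e-08 M

2.754e-08 M


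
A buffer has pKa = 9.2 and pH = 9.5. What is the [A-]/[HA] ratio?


[A-]/[HA] = 10^(pH - pKa)
= 10^(9.5 - 9.2)
= 1.9953

1.9953


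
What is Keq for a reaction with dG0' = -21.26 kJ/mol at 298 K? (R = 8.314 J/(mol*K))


Keq = exp(-dG0 * 1000 / (R * T))
Keq = exp(-(-21.26) * 1000 / (8.314 * 298))
Keq = 5329.3348

5329.3348


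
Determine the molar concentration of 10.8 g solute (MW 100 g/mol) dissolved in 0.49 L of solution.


C = (mass / MW) / volume
C = (10.8 / 100) / 0.49
C = 0.2204 M

0.2204 M


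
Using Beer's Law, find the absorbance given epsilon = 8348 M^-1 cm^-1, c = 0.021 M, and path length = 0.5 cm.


A = epsilon * c * l
A = 8348 * 0.021 * 0.5
A = 87.654

87.654


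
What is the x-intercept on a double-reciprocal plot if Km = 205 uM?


x-intercept = -1/Km
= -1/205
= -0.0049 1/uM

-0.0049 1/uM


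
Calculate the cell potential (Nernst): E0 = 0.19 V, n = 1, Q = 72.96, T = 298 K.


E = E0 - (RT/nF) * ln(Q)
E = 0.19 - (8.314 * 298 / (1 * 96485)) * ln(72.96)
E = 0.0798 V

0.0798 V


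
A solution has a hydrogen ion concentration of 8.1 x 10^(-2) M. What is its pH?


pH = -log10([H+])
pH = -log10(8.1 x 10^(-2))
pH = 1.0915

1.0915


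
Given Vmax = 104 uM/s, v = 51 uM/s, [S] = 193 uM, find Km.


Km = [S] * (Vmax - v) / v
Km = 193 * (104 - 51) / 51
Km = 200.5686 uM

200.5686 uM


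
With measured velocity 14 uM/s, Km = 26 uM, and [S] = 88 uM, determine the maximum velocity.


Vmax = v * (Km + [S]) / [S]
Vmax = 14 * (26 + 88) / 88
Vmax = 18.1364 uM/s

18.1364 uM/s


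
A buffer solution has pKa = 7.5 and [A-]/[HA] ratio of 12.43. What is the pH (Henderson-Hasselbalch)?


pH = pKa + log10([A-]/[HA])
pH = 7.5 + log10(12.43)
pH = 8.5945

8.5945


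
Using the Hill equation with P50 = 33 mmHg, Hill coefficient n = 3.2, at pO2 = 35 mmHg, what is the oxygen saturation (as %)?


Y = pO2^n / (P50^n + pO2^n)
Y = 35^3.2 / (33^3.2 + 35^3.2)
Y = 54.69%

54.69%


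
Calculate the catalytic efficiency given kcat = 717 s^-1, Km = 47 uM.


Catalytic efficiency = kcat / Km
= 717 / 47
= 15.2553 uM^-1*s^-1

15.2553 uM^-1*s^-1


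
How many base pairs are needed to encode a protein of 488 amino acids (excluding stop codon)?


Each amino acid = 1 codon = 3 bp
bp = 488 * 3 = 1464 bp

1464 bp


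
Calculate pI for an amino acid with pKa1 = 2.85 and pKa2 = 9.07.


pI = (pKa1 + pKa2) / 2
pI = (2.85 + 9.07) / 2
pI = 5.96

5.96


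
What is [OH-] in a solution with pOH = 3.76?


[OH-] = 10^(-pOH)
[OH-] = 10^(-3.76)
[OH-] = 1.738e-04 M

1.738e-04 M


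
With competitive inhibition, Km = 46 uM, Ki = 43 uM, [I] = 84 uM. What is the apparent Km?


Km_app = Km * (1 + [I]/Ki)
Km_app = 46 * (1 + 84/43)
Km_app = 135.8605 uM

135.8605 uM


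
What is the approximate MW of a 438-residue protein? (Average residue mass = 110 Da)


MW = n_residues * 110 Da
MW = 438 * 110
MW = 48180 Da

48180 Da


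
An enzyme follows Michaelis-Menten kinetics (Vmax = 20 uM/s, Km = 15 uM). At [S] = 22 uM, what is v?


v = Vmax * [S] / (Km + [S])
v = 20 * 22 / (15 + 22)
v = 11.8919 uM/s

11.8919 uM/s


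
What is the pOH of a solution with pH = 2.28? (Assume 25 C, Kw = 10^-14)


pOH = 14 - pH
pOH = 14 - 2.28
pOH = 11.72

11.72


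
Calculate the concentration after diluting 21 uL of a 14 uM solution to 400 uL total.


C2 = C1 * V1 / V2
C2 = 14 * 21 / 400
C2 = 0.735 uM

0.735 uM


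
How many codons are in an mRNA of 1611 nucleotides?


codons = nucleotides / 3
codons = 1611 / 3 = 537

537


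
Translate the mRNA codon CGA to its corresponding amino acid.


Standard genetic code lookup.
Codon CGA -> Arg

Arg


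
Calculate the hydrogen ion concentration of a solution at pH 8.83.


[H+] = 10^(-pH)
[H+] = 10^(-8.83)
[H+] = 1.479e-09 M

1.479e-09 M


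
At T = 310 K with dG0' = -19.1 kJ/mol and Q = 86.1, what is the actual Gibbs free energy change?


dG = dG0' + RT * ln(Q) / 1000
dG = -19.1 + 8.314 * 310 * ln(86.1) / 1000
dG = -7.6166 kJ/mol

-7.6166 kJ/mol


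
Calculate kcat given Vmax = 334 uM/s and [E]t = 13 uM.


kcat = Vmax / [E]t
kcat = 334 / 13
kcat = 25.6923 s^-1

25.6923 s^-1


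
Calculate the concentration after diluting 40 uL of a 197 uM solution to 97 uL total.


C2 = C1 * V1 / V2
C2 = 197 * 40 / 97
C2 = 81.2371 uM

81.2371 uM


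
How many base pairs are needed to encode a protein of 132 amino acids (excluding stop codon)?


Each amino acid = 1 codon = 3 bp
bp = 132 * 3 = 396 bp

396 bp


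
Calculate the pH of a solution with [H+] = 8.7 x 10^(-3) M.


pH = -log10([H+])
pH = -log10(8.7 x 10^(-3))
pH = 2.0605

2.0605


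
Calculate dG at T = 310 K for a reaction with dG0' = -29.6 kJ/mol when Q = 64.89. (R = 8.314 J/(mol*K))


dG = dG0' + RT * ln(Q) / 1000
dG = -29.6 + 8.314 * 310 * ln(64.89) / 1000
dG = -18.8456 kJ/mol

-18.8456 kJ/mol


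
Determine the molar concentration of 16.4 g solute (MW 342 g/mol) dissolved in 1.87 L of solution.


C = (mass / MW) / volume
C = (16.4 / 342) / 1.87
C = 0.0256 M

0.0256 M


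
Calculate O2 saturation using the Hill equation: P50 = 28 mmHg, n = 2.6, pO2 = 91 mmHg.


Y = pO2^n / (P50^n + pO2^n)
Y = 91^2.6 / (28^2.6 + 91^2.6)
Y = 95.54%

95.54%


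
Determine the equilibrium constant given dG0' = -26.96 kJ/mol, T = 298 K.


Keq = exp(-dG0 * 1000 / (R * T))
Keq = exp(-(-26.96) * 1000 / (8.314 * 298))
Keq = 53189.7613

53189.7613


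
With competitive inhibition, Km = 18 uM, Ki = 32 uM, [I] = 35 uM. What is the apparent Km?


Km_app = Km * (1 + [I]/Ki)
Km_app = 18 * (1 + 35/32)
Km_app = 37.6875 uM

37.6875 uM


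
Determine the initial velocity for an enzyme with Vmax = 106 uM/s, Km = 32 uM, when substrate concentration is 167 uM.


v = Vmax * [S] / (Km + [S])
v = 106 * 167 / (32 + 167)
v = 88.9548 uM/s

88.9548 uM/s


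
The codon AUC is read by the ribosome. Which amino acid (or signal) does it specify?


Standard genetic code lookup.
Codon AUC -> Ile

Ile


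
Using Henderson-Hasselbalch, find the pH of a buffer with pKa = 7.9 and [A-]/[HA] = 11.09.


pH = pKa + log10([A-]/[HA])
pH = 7.9 + log10(11.09)
pH = 8.9449

8.9449


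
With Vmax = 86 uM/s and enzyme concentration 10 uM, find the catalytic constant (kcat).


kcat = Vmax / [E]t
kcat = 86 / 10
kcat = 8.6 s^-1

8.6 s^-1


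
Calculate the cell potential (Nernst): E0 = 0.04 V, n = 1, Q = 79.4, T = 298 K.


E = E0 - (RT/nF) * ln(Q)
E = 0.04 - (8.314 * 298 / (1 * 96485)) * ln(79.4)
E = -0.0723 V

-0.0723 V


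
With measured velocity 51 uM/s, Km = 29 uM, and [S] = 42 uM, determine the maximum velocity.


Vmax = v * (Km + [S]) / [S]
Vmax = 51 * (29 + 42) / 42
Vmax = 86.2143 uM/s

86.2143 uM/s


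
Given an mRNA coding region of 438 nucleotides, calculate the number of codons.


codons = nucleotides / 3
codons = 438 / 3 = 146

146


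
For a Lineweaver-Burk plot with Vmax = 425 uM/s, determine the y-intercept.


y-intercept = 1/Vmax
= 1/425
= 0.0024 s/uM

0.0024 s/uM


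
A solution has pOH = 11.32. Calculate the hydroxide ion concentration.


[OH-] = 10^(-pOH)
[OH-] = 10^(-11.32)
[OH-] = 4.786e-12 M

4.786e-12 M


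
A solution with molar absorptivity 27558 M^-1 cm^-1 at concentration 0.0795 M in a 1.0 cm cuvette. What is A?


A = epsilon * c * l
A = 27558 * 0.0795 * 1.0
A = 2190.861

2190.861


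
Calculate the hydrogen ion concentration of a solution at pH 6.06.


[H+] = 10^(-pH)
[H+] = 10^(-6.06)
[H+] = 8.710e-07 M

8.710e-07 M


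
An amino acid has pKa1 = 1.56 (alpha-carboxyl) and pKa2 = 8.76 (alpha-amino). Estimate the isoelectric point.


pI = (pKa1 + pKa2) / 2
pI = (1.56 + 8.76) / 2
pI = 5.16

5.16


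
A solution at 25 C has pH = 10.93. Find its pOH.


pOH = 14 - pH
pOH = 14 - 10.93
pOH = 3.07

3.07


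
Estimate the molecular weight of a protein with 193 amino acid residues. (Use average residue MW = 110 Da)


MW = n_residues * 110 Da
MW = 193 * 110
MW = 21230 Da

21230 Da


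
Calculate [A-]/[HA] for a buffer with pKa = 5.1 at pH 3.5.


[A-]/[HA] = 10^(pH - pKa)
= 10^(3.5 - 5.1)
= 0.0251

0.0251


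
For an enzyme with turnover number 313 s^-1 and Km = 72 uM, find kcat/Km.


Catalytic efficiency = kcat / Km
= 313 / 72
= 4.3472 uM^-1*s^-1

4.3472 uM^-1*s^-1


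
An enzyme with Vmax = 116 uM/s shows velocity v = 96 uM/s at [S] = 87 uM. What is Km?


Km = [S] * (Vmax - v) / v
Km = 87 * (116 - 96) / 96
Km = 18.125 uM

18.125 uM


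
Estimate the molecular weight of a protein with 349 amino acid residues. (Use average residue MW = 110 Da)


MW = n_residues * 110 Da
MW = 349 * 110
MW = 38390 Da

38390 Da


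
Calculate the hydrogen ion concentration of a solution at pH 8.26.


[H+] = 10^(-pH)
[H+] = 10^(-8.26)
[H+] = 5.495e-09 M

5.495e-09 M


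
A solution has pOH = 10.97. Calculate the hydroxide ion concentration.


[OH-] = 10^(-pOH)
[OH-] = 10^(-10.97)
[OH-] = 1.072e-11 M

1.072e-11 M


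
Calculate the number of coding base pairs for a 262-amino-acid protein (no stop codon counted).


Each amino acid = 1 codon = 3 bp
bp = 262 * 3 = 786 bp

786 bp


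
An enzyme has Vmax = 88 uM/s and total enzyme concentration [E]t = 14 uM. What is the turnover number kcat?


kcat = Vmax / [E]t
kcat = 88 / 14
kcat = 6.2857 s^-1

6.2857 s^-1


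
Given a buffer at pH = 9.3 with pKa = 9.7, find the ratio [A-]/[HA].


[A-]/[HA] = 10^(pH - pKa)
= 10^(9.3 - 9.7)
= 0.3981

0.3981


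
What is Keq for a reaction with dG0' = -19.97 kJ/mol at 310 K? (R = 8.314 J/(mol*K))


Keq = exp(-dG0 * 1000 / (R * T))
Keq = exp(-(-19.97) * 1000 / (8.314 * 310))
Keq = 2317.6259

2317.6259


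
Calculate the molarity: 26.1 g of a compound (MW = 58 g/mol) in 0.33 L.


C = (mass / MW) / volume
C = (26.1 / 58) / 0.33
C = 1.3636 M

1.3636 M


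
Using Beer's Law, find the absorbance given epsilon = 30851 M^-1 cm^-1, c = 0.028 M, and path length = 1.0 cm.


A = epsilon * c * l
A = 30851 * 0.028 * 1.0
A = 863.828

863.828


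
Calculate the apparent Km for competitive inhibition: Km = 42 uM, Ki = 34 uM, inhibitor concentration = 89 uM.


Km_app = Km * (1 + [I]/Ki)
Km_app = 42 * (1 + 89/34)
Km_app = 151.9412 uM

151.9412 uM


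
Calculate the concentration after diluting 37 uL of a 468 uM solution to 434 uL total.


C2 = C1 * V1 / V2
C2 = 468 * 37 / 434
C2 = 39.8986 uM

39.8986 uM


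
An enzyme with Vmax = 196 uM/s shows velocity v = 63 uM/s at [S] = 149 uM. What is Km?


Km = [S] * (Vmax - v) / v
Km = 149 * (196 - 63) / 63
Km = 314.5556 uM

314.5556 uM


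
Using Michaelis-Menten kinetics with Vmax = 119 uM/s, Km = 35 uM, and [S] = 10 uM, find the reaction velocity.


v = Vmax * [S] / (Km + [S])
v = 119 * 10 / (35 + 10)
v = 26.4444 uM/s

26.4444 uM/s


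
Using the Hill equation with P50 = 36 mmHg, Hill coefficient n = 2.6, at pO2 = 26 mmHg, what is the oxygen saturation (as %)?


Y = pO2^n / (P50^n + pO2^n)
Y = 26^2.6 / (36^2.6 + 26^2.6)
Y = 30.03%

30.03%


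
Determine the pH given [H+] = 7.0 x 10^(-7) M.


pH = -log10([H+])
pH = -log10(7.0 x 10^(-7))
pH = 6.1549

6.1549


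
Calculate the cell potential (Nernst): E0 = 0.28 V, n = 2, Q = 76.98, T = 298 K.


E = E0 - (RT/nF) * ln(Q)
E = 0.28 - (8.314 * 298 / (2 * 96485)) * ln(76.98)
E = 0.2242 V

0.2242 V


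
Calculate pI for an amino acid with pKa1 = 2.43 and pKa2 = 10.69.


pI = (pKa1 + pKa2) / 2
pI = (2.43 + 10.69) / 2
pI = 6.56

6.56


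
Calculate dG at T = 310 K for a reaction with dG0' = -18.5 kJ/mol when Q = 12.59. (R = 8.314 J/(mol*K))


dG = dG0' + RT * ln(Q) / 1000
dG = -18.5 + 8.314 * 310 * ln(12.59) / 1000
dG = -11.9718 kJ/mol

-11.9718 kJ/mol


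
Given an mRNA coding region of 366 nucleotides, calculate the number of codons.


codons = nucleotides / 3
codons = 366 / 3 = 122

122


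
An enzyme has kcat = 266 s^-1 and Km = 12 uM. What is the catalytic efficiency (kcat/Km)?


Catalytic efficiency = kcat / Km
= 266 / 12
= 22.1667 uM^-1*s^-1

22.1667 uM^-1*s^-1


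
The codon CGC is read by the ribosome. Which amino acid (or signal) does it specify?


Standard genetic code lookup.
Codon CGC -> Arg

Arg


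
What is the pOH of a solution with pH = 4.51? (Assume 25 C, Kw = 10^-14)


pOH = 14 - pH
pOH = 14 - 4.51
pOH = 9.49

9.49


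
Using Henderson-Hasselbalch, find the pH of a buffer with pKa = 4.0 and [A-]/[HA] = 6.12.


pH = pKa + log10([A-]/[HA])
pH = 4.0 + log10(6.12)
pH = 4.7868

4.7868


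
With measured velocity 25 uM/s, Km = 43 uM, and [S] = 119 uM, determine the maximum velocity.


Vmax = v * (Km + [S]) / [S]
Vmax = 25 * (43 + 119) / 119
Vmax = 34.0336 uM/s

34.0336 uM/s


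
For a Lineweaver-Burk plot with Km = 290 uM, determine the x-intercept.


x-intercept = -1/Km
= -1/290
= -0.0034 1/uM

-0.0034 1/uM


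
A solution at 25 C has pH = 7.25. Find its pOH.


pOH = 14 - pH
pOH = 14 - 7.25
pOH = 6.75

6.75


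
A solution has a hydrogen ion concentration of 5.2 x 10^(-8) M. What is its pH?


pH = -log10([H+])
pH = -log10(5.2 x 10^(-8))
pH = 7.284

7.284


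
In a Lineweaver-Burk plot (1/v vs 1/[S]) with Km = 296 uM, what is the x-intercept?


x-intercept = -1/Km
= -1/296
= -0.0034 1/uM

-0.0034 1/uM


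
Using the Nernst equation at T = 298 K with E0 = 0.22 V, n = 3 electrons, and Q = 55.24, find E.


E = E0 - (RT/nF) * ln(Q)
E = 0.22 - (8.314 * 298 / (3 * 96485)) * ln(55.24)
E = 0.1857 V

0.1857 V


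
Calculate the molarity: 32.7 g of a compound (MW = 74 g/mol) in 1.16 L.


C = (mass / MW) / volume
C = (32.7 / 74) / 1.16
C = 0.3809 M

0.3809 M


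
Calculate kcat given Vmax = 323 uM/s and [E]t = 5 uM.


kcat = Vmax / [E]t
kcat = 323 / 5
kcat = 64.6 s^-1

64.6 s^-1


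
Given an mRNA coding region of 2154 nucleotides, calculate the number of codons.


codons = nucleotides / 3
codons = 2154 / 3 = 718

718


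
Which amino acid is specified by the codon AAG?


Standard genetic code lookup.
Codon AAG -> Lys

Lys


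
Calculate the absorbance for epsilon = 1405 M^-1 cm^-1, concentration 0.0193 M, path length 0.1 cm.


A = epsilon * c * l
A = 1405 * 0.0193 * 0.1
A = 2.7117

2.7117


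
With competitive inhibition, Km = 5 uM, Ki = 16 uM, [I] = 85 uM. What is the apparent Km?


Km_app = Km * (1 + [I]/Ki)
Km_app = 5 * (1 + 85/16)
Km_app = 31.5625 uM

31.5625 uM


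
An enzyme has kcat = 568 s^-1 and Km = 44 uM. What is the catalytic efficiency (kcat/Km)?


Catalytic efficiency = kcat / Km
= 568 / 44
= 12.9091 uM^-1*s^-1

12.9091 uM^-1*s^-1


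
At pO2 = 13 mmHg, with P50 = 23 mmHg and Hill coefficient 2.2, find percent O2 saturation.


Y = pO2^n / (P50^n + pO2^n)
Y = 13^2.2 / (23^2.2 + 13^2.2)
Y = 22.18%

22.18%


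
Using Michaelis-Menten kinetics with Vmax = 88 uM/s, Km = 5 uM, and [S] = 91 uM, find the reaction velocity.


v = Vmax * [S] / (Km + [S])
v = 88 * 91 / (5 + 91)
v = 83.4167 uM/s

83.4167 uM/s


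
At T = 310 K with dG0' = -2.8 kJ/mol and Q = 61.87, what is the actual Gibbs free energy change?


dG = dG0' + RT * ln(Q) / 1000
dG = -2.8 + 8.314 * 310 * ln(61.87) / 1000
dG = 7.8316 kJ/mol

7.8316 kJ/mol


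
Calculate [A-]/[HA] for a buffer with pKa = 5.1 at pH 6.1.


[A-]/[HA] = 10^(pH - pKa)
= 10^(6.1 - 5.1)
= 10.0

10.0


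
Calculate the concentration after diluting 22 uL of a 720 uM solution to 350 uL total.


C2 = C1 * V1 / V2
C2 = 720 * 22 / 350
C2 = 45.2571 uM

45.2571 uM


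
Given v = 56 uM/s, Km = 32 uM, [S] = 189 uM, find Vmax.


Vmax = v * (Km + [S]) / [S]
Vmax = 56 * (32 + 189) / 189
Vmax = 65.4815 uM/s

65.4815 uM/s


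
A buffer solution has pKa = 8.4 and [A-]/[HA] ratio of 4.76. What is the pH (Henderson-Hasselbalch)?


pH = pKa + log10([A-]/[HA])
pH = 8.4 + log10(4.76)
pH = 9.0776

9.0776


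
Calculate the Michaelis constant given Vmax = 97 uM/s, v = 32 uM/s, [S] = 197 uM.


Km = [S] * (Vmax - v) / v
Km = 197 * (97 - 32) / 32
Km = 400.1562 uM

400.1562 uM


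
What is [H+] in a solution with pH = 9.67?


[H+] = 10^(-pH)
[H+] = 10^(-9.67)
[H+] = 2.138e-10 M

2.138e-10 M


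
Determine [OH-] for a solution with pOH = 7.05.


[OH-] = 10^(-pOH)
[OH-] = 10^(-7.05)
[OH-] = 8.913e-08 M

8.913e-08 M


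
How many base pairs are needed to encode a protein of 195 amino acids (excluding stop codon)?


Each amino acid = 1 codon = 3 bp
bp = 195 * 3 = 585 bp

585 bp


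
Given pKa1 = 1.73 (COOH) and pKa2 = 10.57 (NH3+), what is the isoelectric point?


pI = (pKa1 + pKa2) / 2
pI = (1.73 + 10.57) / 2
pI = 6.15

6.15


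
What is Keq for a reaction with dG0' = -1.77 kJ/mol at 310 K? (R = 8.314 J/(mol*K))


Keq = exp(-dG0 * 1000 / (R * T))
Keq = exp(-(-1.77) * 1000 / (8.314 * 310))
Keq = 1.9873

1.9873


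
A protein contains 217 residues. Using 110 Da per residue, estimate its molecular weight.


MW = n_residues * 110 Da
MW = 217 * 110
MW = 23870 Da

23870 Da


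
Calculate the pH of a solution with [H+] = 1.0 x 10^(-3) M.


pH = -log10([H+])
pH = -log10(1.0 x 10^(-3))
pH = 3.0

3.0


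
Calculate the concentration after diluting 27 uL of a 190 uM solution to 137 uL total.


C2 = C1 * V1 / V2
C2 = 190 * 27 / 137
C2 = 37.4453 uM

37.4453 uM


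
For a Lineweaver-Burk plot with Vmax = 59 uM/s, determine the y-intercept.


y-intercept = 1/Vmax
= 1/59
= 0.0169 s/uM

0.0169 s/uM


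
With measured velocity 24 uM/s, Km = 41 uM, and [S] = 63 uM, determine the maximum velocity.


Vmax = v * (Km + [S]) / [S]
Vmax = 24 * (41 + 63) / 63
Vmax = 39.619 uM/s

39.619 uM/s


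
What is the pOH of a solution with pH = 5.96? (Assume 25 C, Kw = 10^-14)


pOH = 14 - pH
pOH = 14 - 5.96
pOH = 8.04

8.04


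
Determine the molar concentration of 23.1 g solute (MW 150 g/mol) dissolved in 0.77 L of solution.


C = (mass / MW) / volume
C = (23.1 / 150) / 0.77
C = 0.2 M

0.2 M


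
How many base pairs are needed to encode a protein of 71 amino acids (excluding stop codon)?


Each amino acid = 1 codon = 3 bp
bp = 71 * 3 = 213 bp

213 bp


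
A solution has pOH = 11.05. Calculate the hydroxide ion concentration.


[OH-] = 10^(-pOH)
[OH-] = 10^(-11.05)
[OH-] = 8.913e-12 M

8.913e-12 M


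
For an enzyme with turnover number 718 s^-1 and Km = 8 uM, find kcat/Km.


Catalytic efficiency = kcat / Km
= 718 / 8
= 89.75 uM^-1*s^-1

89.75 uM^-1*s^-1


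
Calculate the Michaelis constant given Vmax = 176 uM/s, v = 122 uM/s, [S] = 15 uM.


Km = [S] * (Vmax - v) / v
Km = 15 * (176 - 122) / 122
Km = 6.6393 uM

6.6393 uM


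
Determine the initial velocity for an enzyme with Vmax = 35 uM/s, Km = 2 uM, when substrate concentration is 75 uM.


v = Vmax * [S] / (Km + [S])
v = 35 * 75 / (2 + 75)
v = 34.0909 uM/s

34.0909 uM/s


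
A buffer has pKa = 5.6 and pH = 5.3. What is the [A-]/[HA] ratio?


[A-]/[HA] = 10^(pH - pKa)
= 10^(5.3 - 5.6)
= 0.5012

0.5012


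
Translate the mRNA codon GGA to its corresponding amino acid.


Standard genetic code lookup.
Codon GGA -> Gly

Gly


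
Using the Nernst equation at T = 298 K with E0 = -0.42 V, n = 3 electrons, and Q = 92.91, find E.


E = E0 - (RT/nF) * ln(Q)
E = -0.42 - (8.314 * 298 / (3 * 96485)) * ln(92.91)
E = -0.4588 V

-0.4588 V


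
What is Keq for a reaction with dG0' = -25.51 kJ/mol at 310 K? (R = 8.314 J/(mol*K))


Keq = exp(-dG0 * 1000 / (R * T))
Keq = exp(-(-25.51) * 1000 / (8.314 * 310))
Keq = 19886.6038

19886.6038


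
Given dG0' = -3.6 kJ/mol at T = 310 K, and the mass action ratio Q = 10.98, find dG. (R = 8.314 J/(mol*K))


dG = dG0' + RT * ln(Q) / 1000
dG = -3.6 + 8.314 * 310 * ln(10.98) / 1000
dG = 2.5755 kJ/mol

2.5755 kJ/mol


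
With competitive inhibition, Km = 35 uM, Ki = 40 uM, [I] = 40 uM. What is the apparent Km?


Km_app = Km * (1 + [I]/Ki)
Km_app = 35 * (1 + 40/40)
Km_app = 70.0 uM

70.0 uM


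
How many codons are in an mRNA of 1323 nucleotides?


codons = nucleotides / 3
codons = 1323 / 3 = 441

441


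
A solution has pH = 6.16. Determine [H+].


[H+] = 10^(-pH)
[H+] = 10^(-6.16)
[H+] = 6.918e-07 M

6.918e-07 M


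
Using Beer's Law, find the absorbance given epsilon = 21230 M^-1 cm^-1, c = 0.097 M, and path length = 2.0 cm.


A = epsilon * c * l
A = 21230 * 0.097 * 2.0
A = 4118.62

4118.62


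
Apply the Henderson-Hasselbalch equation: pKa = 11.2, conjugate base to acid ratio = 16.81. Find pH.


pH = pKa + log10([A-]/[HA])
pH = 11.2 + log10(16.81)
pH = 12.4256

12.4256


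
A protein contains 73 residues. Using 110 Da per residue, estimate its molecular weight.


MW = n_residues * 110 Da
MW = 73 * 110
MW = 8030 Da

8030 Da


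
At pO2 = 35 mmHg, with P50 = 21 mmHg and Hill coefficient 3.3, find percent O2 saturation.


Y = pO2^n / (P50^n + pO2^n)
Y = 35^3.3 / (21^3.3 + 35^3.3)
Y = 84.37%

84.37%


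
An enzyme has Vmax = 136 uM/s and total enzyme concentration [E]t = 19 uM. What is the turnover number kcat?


kcat = Vmax / [E]t
kcat = 136 / 19
kcat = 7.1579 s^-1

7.1579 s^-1


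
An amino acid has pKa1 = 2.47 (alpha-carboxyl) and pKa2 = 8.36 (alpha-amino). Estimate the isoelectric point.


pI = (pKa1 + pKa2) / 2
pI = (2.47 + 8.36) / 2
pI = 5.415

5.415


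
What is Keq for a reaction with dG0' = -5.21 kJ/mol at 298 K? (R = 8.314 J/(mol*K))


Keq = exp(-dG0 * 1000 / (R * T))
Keq = exp(-(-5.21) * 1000 / (8.314 * 298))
Keq = 8.1896

8.1896


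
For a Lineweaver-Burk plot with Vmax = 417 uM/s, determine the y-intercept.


y-intercept = 1/Vmax
= 1/417
= 0.0024 s/uM

0.0024 s/uM


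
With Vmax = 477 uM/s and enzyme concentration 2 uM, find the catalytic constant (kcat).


kcat = Vmax / [E]t
kcat = 477 / 2
kcat = 238.5 s^-1

238.5 s^-1


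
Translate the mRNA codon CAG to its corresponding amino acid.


Standard genetic code lookup.
Codon CAG -> Gln

Gln


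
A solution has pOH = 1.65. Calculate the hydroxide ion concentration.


[OH-] = 10^(-pOH)
[OH-] = 10^(-1.65)
[OH-] = 0.0224 M

0.0224 M


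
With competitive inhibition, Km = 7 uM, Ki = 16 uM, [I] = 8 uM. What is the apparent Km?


Km_app = Km * (1 + [I]/Ki)
Km_app = 7 * (1 + 8/16)
Km_app = 10.5 uM

10.5 uM


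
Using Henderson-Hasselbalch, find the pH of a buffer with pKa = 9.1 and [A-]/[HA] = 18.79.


pH = pKa + log10([A-]/[HA])
pH = 9.1 + log10(18.79)
pH = 10.3739

10.3739


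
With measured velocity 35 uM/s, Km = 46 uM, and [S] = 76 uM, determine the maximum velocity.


Vmax = v * (Km + [S]) / [S]
Vmax = 35 * (46 + 76) / 76
Vmax = 56.1842 uM/s

56.1842 uM/s


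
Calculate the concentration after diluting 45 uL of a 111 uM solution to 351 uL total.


C2 = C1 * V1 / V2
C2 = 111 * 45 / 351
C2 = 14.2308 uM

14.2308 uM


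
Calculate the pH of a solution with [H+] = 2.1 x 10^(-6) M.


pH = -log10([H+])
pH = -log10(2.1 x 10^(-6))
pH = 5.6778

5.6778


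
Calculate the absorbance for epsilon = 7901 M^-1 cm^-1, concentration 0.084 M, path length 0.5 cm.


A = epsilon * c * l
A = 7901 * 0.084 * 0.5
A = 331.842

331.842


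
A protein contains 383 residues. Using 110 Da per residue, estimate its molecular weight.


MW = n_residues * 110 Da
MW = 383 * 110
MW = 42130 Da

42130 Da


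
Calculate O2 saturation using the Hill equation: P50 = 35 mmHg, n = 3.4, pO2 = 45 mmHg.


Y = pO2^n / (P50^n + pO2^n)
Y = 45^3.4 / (35^3.4 + 45^3.4)
Y = 70.15%

70.15%


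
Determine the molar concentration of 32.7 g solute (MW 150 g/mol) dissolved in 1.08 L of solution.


C = (mass / MW) / volume
C = (32.7 / 150) / 1.08
C = 0.2019 M

0.2019 M


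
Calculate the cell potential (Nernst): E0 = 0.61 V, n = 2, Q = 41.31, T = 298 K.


E = E0 - (RT/nF) * ln(Q)
E = 0.61 - (8.314 * 298 / (2 * 96485)) * ln(41.31)
E = 0.5622 V

0.5622 V


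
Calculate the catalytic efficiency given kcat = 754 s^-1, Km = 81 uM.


Catalytic efficiency = kcat / Km
= 754 / 81
= 9.3086 uM^-1*s^-1

9.3086 uM^-1*s^-1


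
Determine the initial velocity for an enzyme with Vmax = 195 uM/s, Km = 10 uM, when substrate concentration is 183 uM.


v = Vmax * [S] / (Km + [S])
v = 195 * 183 / (10 + 183)
v = 184.8964 uM/s

184.8964 uM/s


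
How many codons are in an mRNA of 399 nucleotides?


codons = nucleotides / 3
codons = 399 / 3 = 133

133


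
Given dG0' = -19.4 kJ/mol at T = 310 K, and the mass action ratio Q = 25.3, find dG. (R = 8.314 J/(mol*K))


dG = dG0' + RT * ln(Q) / 1000
dG = -19.4 + 8.314 * 310 * ln(25.3) / 1000
dG = -11.0731 kJ/mol

-11.0731 kJ/mol


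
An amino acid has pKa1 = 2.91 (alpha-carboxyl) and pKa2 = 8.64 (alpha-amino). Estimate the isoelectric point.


pI = (pKa1 + pKa2) / 2
pI = (2.91 + 8.64) / 2
pI = 5.775

5.775


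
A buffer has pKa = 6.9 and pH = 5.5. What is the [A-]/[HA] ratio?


[A-]/[HA] = 10^(pH - pKa)
= 10^(5.5 - 6.9)
= 0.0398

0.0398


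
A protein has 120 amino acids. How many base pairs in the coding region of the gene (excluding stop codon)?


Each amino acid = 1 codon = 3 bp
bp = 120 * 3 = 360 bp

360 bp


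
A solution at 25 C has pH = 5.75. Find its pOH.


pOH = 14 - pH
pOH = 14 - 5.75
pOH = 8.25

8.25


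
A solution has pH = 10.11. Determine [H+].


[H+] = 10^(-pH)
[H+] = 10^(-10.11)
[H+] = 7.762e-11 M

7.762e-11 M


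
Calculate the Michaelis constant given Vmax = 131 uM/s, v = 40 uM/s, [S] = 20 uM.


Km = [S] * (Vmax - v) / v
Km = 20 * (131 - 40) / 40
Km = 45.5 uM

45.5 uM


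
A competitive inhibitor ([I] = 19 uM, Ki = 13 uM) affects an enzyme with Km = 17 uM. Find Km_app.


Km_app = Km * (1 + [I]/Ki)
Km_app = 17 * (1 + 19/13)
Km_app = 41.8462 uM

41.8462 uM


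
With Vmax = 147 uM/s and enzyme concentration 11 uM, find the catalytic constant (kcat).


kcat = Vmax / [E]t
kcat = 147 / 11
kcat = 13.3636 s^-1

13.3636 s^-1


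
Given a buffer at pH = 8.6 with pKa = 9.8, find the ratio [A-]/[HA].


[A-]/[HA] = 10^(pH - pKa)
= 10^(8.6 - 9.8)
= 0.0631

0.0631


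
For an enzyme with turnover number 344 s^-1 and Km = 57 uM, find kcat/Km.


Catalytic efficiency = kcat / Km
= 344 / 57
= 6.0351 uM^-1*s^-1

6.0351 uM^-1*s^-1


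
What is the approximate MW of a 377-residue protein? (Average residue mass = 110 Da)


MW = n_residues * 110 Da
MW = 377 * 110
MW = 41470 Da

41470 Da


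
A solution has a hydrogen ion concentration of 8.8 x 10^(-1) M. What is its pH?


pH = -log10([H+])
pH = -log10(8.8 x 10^(-1))
pH = 0.0555

0.0555


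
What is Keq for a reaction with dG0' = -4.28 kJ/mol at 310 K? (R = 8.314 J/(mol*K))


Keq = exp(-dG0 * 1000 / (R * T))
Keq = exp(-(-4.28) * 1000 / (8.314 * 310))
Keq = 5.2626

5.2626


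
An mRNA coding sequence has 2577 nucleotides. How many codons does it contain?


codons = nucleotides / 3
codons = 2577 / 3 = 859

859


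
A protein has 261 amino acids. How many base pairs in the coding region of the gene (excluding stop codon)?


Each amino acid = 1 codon = 3 bp
bp = 261 * 3 = 783 bp

783 bp


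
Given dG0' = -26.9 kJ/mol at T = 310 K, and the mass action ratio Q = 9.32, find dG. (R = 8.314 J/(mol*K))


dG = dG0' + RT * ln(Q) / 1000
dG = -26.9 + 8.314 * 310 * ln(9.32) / 1000
dG = -21.147 kJ/mol

-21.147 kJ/mol


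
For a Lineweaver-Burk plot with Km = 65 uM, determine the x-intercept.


x-intercept = -1/Km
= -1/65
= -0.0154 1/uM

-0.0154 1/uM


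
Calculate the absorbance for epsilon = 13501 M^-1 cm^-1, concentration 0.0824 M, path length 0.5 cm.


A = epsilon * c * l
A = 13501 * 0.0824 * 0.5
A = 556.2412

556.2412


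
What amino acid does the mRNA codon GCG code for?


Standard genetic code lookup.
Codon GCG -> Ala

Ala


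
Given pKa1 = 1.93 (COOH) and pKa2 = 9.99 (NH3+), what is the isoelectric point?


pI = (pKa1 + pKa2) / 2
pI = (1.93 + 9.99) / 2
pI = 5.96

5.96


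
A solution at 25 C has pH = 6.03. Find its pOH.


pOH = 14 - pH
pOH = 14 - 6.03
pOH = 7.97

7.97


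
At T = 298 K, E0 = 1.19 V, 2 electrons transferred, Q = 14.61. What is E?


E = E0 - (RT/nF) * ln(Q)
E = 1.19 - (8.314 * 298 / (2 * 96485)) * ln(14.61)
E = 1.1556 V

1.1556 V


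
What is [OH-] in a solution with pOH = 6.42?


[OH-] = 10^(-pOH)
[OH-] = 10^(-6.42)
[OH-] = 3.802e-07 M

3.802e-07 M


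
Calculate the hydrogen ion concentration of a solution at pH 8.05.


[H+] = 10^(-pH)
[H+] = 10^(-8.05)
[H+] = 8.913e-09 M

8.913e-09 M


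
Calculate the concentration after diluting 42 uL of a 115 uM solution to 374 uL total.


C2 = C1 * V1 / V2
C2 = 115 * 42 / 374
C2 = 12.9144 uM

12.9144 uM


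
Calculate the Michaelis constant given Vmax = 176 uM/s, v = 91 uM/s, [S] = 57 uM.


Km = [S] * (Vmax - v) / v
Km = 57 * (176 - 91) / 91
Km = 53.2418 uM

53.2418 uM


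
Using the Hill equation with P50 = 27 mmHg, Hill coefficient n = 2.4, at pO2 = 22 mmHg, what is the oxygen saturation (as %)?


Y = pO2^n / (P50^n + pO2^n)
Y = 22^2.4 / (27^2.4 + 22^2.4)
Y = 37.95%

37.95%


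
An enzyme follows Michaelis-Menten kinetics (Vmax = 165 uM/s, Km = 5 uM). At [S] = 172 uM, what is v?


v = Vmax * [S] / (Km + [S])
v = 165 * 172 / (5 + 172)
v = 160.339 uM/s

160.339 uM/s


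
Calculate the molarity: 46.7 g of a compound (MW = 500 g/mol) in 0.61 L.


C = (mass / MW) / volume
C = (46.7 / 500) / 0.61
C = 0.1531 M

0.1531 M


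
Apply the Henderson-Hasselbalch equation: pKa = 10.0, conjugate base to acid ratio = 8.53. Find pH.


pH = pKa + log10([A-]/[HA])
pH = 10.0 + log10(8.53)
pH = 10.9309

10.9309


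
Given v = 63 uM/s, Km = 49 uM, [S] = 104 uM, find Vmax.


Vmax = v * (Km + [S]) / [S]
Vmax = 63 * (49 + 104) / 104
Vmax = 92.6827 uM/s

92.6827 uM/s


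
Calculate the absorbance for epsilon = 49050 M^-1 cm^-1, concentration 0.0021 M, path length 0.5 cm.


A = epsilon * c * l
A = 49050 * 0.0021 * 0.5
A = 51.5025

51.5025


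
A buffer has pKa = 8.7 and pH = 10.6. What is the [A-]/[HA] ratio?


[A-]/[HA] = 10^(pH - pKa)
= 10^(10.6 - 8.7)
= 79.4328

79.4328


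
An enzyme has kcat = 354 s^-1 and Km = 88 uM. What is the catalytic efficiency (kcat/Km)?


Catalytic efficiency = kcat / Km
= 354 / 88
= 4.0227 uM^-1*s^-1

4.0227 uM^-1*s^-1


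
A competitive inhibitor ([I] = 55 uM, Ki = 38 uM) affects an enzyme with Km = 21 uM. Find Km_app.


Km_app = Km * (1 + [I]/Ki)
Km_app = 21 * (1 + 55/38)
Km_app = 51.3947 uM

51.3947 uM


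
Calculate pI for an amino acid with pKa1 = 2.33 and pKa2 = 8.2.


pI = (pKa1 + pKa2) / 2
pI = (2.33 + 8.2) / 2
pI = 5.265

5.265


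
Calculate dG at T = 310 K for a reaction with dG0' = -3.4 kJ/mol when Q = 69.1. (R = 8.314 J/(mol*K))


dG = dG0' + RT * ln(Q) / 1000
dG = -3.4 + 8.314 * 310 * ln(69.1) / 1000
dG = 7.5165 kJ/mol

7.5165 kJ/mol


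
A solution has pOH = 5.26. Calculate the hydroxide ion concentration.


[OH-] = 10^(-pOH)
[OH-] = 10^(-5.26)
[OH-] = 5.495e-06 M

5.495e-06 M


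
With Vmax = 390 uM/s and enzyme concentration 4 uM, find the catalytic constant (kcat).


kcat = Vmax / [E]t
kcat = 390 / 4
kcat = 97.5 s^-1

97.5 s^-1


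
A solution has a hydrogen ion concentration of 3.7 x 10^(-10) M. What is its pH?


pH = -log10([H+])
pH = -log10(3.7 x 10^(-10))
pH = 9.4318

9.4318


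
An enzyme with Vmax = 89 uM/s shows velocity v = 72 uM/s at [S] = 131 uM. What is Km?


Km = [S] * (Vmax - v) / v
Km = 131 * (89 - 72) / 72
Km = 30.9306 uM

30.9306 uM


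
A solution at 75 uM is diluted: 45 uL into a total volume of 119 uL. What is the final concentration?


C2 = C1 * V1 / V2
C2 = 75 * 45 / 119
C2 = 28.3613 uM

28.3613 uM


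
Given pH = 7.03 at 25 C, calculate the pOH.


pOH = 14 - pH
pOH = 14 - 7.03
pOH = 6.97

6.97


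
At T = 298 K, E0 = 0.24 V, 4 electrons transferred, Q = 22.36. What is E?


E = E0 - (RT/nF) * ln(Q)
E = 0.24 - (8.314 * 298 / (4 * 96485)) * ln(22.36)
E = 0.2201 V

0.2201 V


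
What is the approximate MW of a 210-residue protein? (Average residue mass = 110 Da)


MW = n_residues * 110 Da
MW = 210 * 110
MW = 23100 Da

23100 Da


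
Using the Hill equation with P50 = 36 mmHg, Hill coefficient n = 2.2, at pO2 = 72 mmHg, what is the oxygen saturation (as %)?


Y = pO2^n / (P50^n + pO2^n)
Y = 72^2.2 / (36^2.2 + 72^2.2)
Y = 82.13%

82.13%


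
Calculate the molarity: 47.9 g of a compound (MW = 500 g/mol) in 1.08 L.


C = (mass / MW) / volume
C = (47.9 / 500) / 1.08
C = 0.0887 M

0.0887 M


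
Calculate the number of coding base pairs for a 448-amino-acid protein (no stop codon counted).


Each amino acid = 1 codon = 3 bp
bp = 448 * 3 = 1344 bp

1344 bp


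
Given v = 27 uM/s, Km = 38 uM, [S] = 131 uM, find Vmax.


Vmax = v * (Km + [S]) / [S]
Vmax = 27 * (38 + 131) / 131
Vmax = 34.8321 uM/s

34.8321 uM/s


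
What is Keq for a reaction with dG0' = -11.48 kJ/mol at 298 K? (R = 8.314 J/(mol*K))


Keq = exp(-dG0 * 1000 / (R * T))
Keq = exp(-(-11.48) * 1000 / (8.314 * 298))
Keq = 102.8806

102.8806


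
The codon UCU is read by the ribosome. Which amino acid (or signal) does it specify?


Standard genetic code lookup.
Codon UCU -> Ser

Ser


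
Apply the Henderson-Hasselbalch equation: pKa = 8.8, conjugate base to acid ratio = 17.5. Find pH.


pH = pKa + log10([A-]/[HA])
pH = 8.8 + log10(17.5)
pH = 10.043

10.043


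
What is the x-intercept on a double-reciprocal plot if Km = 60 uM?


x-intercept = -1/Km
= -1/60
= -0.0167 1/uM

-0.0167 1/uM


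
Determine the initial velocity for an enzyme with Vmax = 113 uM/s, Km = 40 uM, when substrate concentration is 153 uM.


v = Vmax * [S] / (Km + [S])
v = 113 * 153 / (40 + 153)
v = 89.5803 uM/s

89.5803 uM/s


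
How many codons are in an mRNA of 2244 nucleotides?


codons = nucleotides / 3
codons = 2244 / 3 = 748

748


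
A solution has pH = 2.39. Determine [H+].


[H+] = 10^(-pH)
[H+] = 10^(-2.39)
[H+] = 0.0041 M

0.0041 M


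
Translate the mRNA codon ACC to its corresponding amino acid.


Standard genetic code lookup.
Codon ACC -> Thr

Thr


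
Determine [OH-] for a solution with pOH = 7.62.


[OH-] = 10^(-pOH)
[OH-] = 10^(-7.62)
[OH-] = 2.399e-08 M

2.399e-08 M


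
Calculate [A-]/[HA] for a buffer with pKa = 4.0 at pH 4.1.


[A-]/[HA] = 10^(pH - pKa)
= 10^(4.1 - 4.0)
= 1.2589

1.2589


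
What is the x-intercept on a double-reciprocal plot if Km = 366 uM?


x-intercept = -1/Km
= -1/366
= -0.0027 1/uM

-0.0027 1/uM


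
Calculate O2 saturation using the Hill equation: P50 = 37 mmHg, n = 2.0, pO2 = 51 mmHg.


Y = pO2^n / (P50^n + pO2^n)
Y = 51^2.0 / (37^2.0 + 51^2.0)
Y = 65.52%

65.52%


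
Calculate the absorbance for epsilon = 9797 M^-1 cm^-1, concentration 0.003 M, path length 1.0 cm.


A = epsilon * c * l
A = 9797 * 0.003 * 1.0
A = 29.391

29.391


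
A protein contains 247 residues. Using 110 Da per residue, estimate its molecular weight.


MW = n_residues * 110 Da
MW = 247 * 110
MW = 27170 Da

27170 Da


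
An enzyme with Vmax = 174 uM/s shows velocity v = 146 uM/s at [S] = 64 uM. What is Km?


Km = [S] * (Vmax - v) / v
Km = 64 * (174 - 146) / 146
Km = 12.274 uM

12.274 uM


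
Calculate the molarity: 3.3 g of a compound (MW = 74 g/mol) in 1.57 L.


C = (mass / MW) / volume
C = (3.3 / 74) / 1.57
C = 0.0284 M

0.0284 M


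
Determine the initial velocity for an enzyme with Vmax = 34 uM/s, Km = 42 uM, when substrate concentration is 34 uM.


v = Vmax * [S] / (Km + [S])
v = 34 * 34 / (42 + 34)
v = 15.2105 uM/s

15.2105 uM/s


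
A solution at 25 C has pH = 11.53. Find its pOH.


pOH = 14 - pH
pOH = 14 - 11.53
pOH = 2.47

2.47


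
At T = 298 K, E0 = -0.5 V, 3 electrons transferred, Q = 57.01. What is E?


E = E0 - (RT/nF) * ln(Q)
E = -0.5 - (8.314 * 298 / (3 * 96485)) * ln(57.01)
E = -0.5346 V

-0.5346 V


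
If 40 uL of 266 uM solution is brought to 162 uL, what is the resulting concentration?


C2 = C1 * V1 / V2
C2 = 266 * 40 / 162
C2 = 65.679 uM

65.679 uM


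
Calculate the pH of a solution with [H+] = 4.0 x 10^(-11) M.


pH = -log10([H+])
pH = -log10(4.0 x 10^(-11))
pH = 10.3979

10.3979


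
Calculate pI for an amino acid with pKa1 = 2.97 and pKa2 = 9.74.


pI = (pKa1 + pKa2) / 2
pI = (2.97 + 9.74) / 2
pI = 6.355

6.355


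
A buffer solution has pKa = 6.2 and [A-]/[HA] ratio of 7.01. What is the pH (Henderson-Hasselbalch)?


pH = pKa + log10([A-]/[HA])
pH = 6.2 + log10(7.01)
pH = 7.0457

7.0457


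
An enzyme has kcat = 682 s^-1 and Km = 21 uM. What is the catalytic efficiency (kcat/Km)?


Catalytic efficiency = kcat / Km
= 682 / 21
= 32.4762 uM^-1*s^-1

32.4762 uM^-1*s^-1


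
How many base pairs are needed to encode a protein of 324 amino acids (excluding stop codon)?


Each amino acid = 1 codon = 3 bp
bp = 324 * 3 = 972 bp

972 bp


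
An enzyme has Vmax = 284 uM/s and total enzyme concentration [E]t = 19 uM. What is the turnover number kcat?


kcat = Vmax / [E]t
kcat = 284 / 19
kcat = 14.9474 s^-1

14.9474 s^-1
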